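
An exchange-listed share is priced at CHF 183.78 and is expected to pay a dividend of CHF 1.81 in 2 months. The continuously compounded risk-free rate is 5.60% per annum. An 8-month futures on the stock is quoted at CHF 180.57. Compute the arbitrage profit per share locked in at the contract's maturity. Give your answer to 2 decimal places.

CHF 8.34 per share

PV(dividends) I = 1.81·e^(−0.0560·2/12) = 1.7932
Fair futures F* = (S − I)·e^(rT) = (183.78 − 1.7932)·e^0.037333 = 181.9868 × 1.038039 = 188.9094
Market CHF 180.57 < fair 188.9094: forward underpriced → reverse cash-and-carry (short the stock, invest proceeds at r, pay the dividends, go long the forward).
Profit at T = |F_mkt − F*| = |180.57 − 188.9094| = CHF 8.34 per share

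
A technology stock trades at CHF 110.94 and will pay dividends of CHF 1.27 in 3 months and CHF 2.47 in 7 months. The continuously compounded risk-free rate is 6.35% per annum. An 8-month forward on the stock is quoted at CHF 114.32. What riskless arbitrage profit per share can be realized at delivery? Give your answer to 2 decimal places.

CHF 2.37 per share

PV(dividends) I = 1.27·e^(−0.0635·3/12) + 2.47·e^(−0.0635·7/12) = 3.6302
Fair forward F* = (S − I)·e^(rT) = (110.94 − 3.6302)·e^0.042333 = 107.3098 × 1.043242 = 111.9501
Market CHF 114.32 > fair 111.9501: forward overpriced → cash-and-carry (borrow at r, buy the stock and collect the dividends, short the forward).
Profit at T = |F_mkt − F*| = |114.32 − 111.9501| = CHF 2.37 per share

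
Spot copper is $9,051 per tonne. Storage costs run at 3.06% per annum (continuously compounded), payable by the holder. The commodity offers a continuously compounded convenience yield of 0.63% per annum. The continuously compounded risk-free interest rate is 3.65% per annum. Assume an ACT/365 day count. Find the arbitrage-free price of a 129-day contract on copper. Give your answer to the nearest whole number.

Net carry = r + u − y = 0.0365 + 0.0306 − 0.0063 = 0.0608
F = S·e^((r+u−y)T) = 9051 · e^(0.0608 × 129/365) = 9051 · e^0.021488
= 9051 × 1.021721 = $9,248 per tonne

$9,248 per tonne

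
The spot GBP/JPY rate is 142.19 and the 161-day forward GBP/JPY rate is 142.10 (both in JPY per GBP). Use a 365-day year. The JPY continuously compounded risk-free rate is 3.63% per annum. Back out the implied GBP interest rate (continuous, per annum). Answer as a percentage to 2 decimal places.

F = S·e^((r_JPY − r_GBP)T) ⇒ r_GBP = r_JPY − ln(F/S)/T
ln(142.10/142.19) = -0.000633; /(161/365) = -0.001435
r_GBP = 0.0363 + 0.001435 = 0.037735
r_GBP = 3.77%

3.77%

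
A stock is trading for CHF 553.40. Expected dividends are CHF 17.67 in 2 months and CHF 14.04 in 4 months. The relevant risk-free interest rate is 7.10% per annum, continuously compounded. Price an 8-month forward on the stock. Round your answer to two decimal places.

PV(dividends) I = 17.67·e^(−0.0710·2/12) + 14.04·e^(−0.0710·4/12)
I = 17.4621 + 13.7116 = 31.1737
F = (S − I)·e^(rT) = (553.40 − 31.1737) · e^(0.0710·8/12)
= 522.2263 · e^0.047333 = 522.2263 × 1.048471 = CHF 547.54

CHF 547.54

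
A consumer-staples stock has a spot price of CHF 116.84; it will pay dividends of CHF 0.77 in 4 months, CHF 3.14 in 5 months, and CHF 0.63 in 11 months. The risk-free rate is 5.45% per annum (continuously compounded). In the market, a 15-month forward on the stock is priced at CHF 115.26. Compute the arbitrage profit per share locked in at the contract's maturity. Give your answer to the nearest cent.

CHF 5.08 per share

PV(dividends) I = 0.77·e^(−0.0545·4/12) + 3.14·e^(−0.0545·5/12) + 0.63·e^(−0.0545·11/12) = 4.4249
Fair forward F* = (S − I)·e^(rT) = (116.84 − 4.4249)·e^0.068125 = 112.4151 × 1.070499 = 120.3403
Market CHF 115.26 < fair 120.3403: forward underpriced → reverse cash-and-carry (short the stock, invest proceeds at r, pay the dividends, go long the forward).
Profit at T = |F_mkt − F*| = |115.26 − 120.3403| = CHF 5.08 per share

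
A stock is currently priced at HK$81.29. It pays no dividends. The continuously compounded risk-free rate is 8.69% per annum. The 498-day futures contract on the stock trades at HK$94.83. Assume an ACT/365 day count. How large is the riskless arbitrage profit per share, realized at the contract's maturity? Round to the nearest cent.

Fair futures: F* = S·e^(carry·T), with carry = r = 0.0869
F* = 81.29 · e^(0.0869 × 498/365) = 81.29 · e^0.118565 = 81.29 × 1.125880 = HK$91.5228
Market HK$94.83 > fair HK$91.5228: forward overpriced → cash-and-carry (buy spot, short the forward).
At maturity, profit = |F_mkt − F*| = |94.83 − 91.5228| = HK$3.31 per share

HK$3.31 per share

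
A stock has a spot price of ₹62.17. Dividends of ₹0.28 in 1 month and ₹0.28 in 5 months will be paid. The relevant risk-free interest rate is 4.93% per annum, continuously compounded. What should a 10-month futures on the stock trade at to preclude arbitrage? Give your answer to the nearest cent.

PV(dividends) I = 0.28·e^(−0.0493·1/12) + 0.28·e^(−0.0493·5/12)
I = 0.2789 + 0.2743 = 0.5532
F = (S − I)·e^(rT) = (62.17 − 0.5532) · e^(0.0493·10/12)
= 61.6168 · e^0.041083 = 61.6168 × 1.041939 = ₹64.20

₹64.20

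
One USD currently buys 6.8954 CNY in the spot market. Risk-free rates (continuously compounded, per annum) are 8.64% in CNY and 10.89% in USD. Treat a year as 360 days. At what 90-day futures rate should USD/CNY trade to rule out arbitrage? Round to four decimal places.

6.8567

F = S·e^((r_CNY − r_USD)T) = 6.8954 · e^((0.0864 − 0.1089) × 90/360)
= 6.8954 · e^-0.005625 = 6.8954 × 0.994391
F = 6.8567 CNY per USD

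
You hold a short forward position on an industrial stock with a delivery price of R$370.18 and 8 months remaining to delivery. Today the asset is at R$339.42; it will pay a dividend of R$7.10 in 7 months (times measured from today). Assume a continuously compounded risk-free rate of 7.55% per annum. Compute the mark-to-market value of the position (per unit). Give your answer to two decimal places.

R$19.38

PV(remaining dividends) I = 7.10·e^(−0.0755·7/12) = 6.7941
Current forward F = (S − I)·e^(rT) = (339.42 − 6.7941)·e^(0.0755·8/12) = 332.6259 × 1.051622 = 349.7967
Value (long) = (F − K)·e^(−rT) = (349.7967 − 370.18) × 0.950912 = -19.3827
Short position value = −(long value) = R$19.38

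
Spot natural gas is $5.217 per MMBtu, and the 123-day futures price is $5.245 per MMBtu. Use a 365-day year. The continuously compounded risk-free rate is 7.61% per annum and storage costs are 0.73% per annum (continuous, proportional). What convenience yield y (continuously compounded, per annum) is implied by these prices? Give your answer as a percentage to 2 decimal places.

6.75%

F = S·e^((r+u−y)T) ⇒ (r+u−y) = ln(F/S)/T
ln(5.245/5.217) = 0.005353; /T ⇒ 0.015885
y = r + u − ln(F/S)/T = 0.0761 + 0.0073 − 0.015885 = 0.067515
y = 6.75%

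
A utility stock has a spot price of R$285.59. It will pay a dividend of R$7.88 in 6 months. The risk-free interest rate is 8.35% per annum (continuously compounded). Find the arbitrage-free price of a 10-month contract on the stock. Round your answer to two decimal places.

R$298.07

PV(dividends) I = 7.88·e^(−0.0835·6/12)
I = 7.5578
F = (S − I)·e^(rT) = (285.59 − 7.5578) · e^(0.0835·10/12)
= 278.0322 · e^0.069583 = 278.0322 × 1.072061 = R$298.07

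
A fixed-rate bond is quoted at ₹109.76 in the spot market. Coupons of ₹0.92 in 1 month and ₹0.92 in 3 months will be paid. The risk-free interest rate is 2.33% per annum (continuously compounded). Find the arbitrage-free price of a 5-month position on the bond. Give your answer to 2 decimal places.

₹108.98

PV(coupons) I = 0.92·e^(−0.0233·1/12) + 0.92·e^(−0.0233·3/12)
I = 0.9182 + 0.9147 = 1.8329
F = (S − I)·e^(rT) = (109.76 − 1.8329) · e^(0.0233·5/12)
= 107.9271 · e^0.009708 = 107.9271 × 1.009755 = ₹108.98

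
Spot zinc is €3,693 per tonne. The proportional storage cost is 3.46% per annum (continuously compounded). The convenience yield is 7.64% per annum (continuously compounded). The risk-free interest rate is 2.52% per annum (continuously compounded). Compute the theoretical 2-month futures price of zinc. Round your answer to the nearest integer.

€3,683 per tonne

Net carry = r + u − y = 0.0252 + 0.0346 − 0.0764 = -0.0166
F = S·e^((r+u−y)T) = 3693 · e^(-0.0166 × 2/12) = 3693 · e^-0.002767
= 3693 × 0.997237 = €3,683 per tonne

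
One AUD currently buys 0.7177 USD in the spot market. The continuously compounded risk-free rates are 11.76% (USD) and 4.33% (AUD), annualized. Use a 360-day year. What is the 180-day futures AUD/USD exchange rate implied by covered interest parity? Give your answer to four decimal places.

F = S·e^((r_USD − r_AUD)T) = 0.7177 · e^((0.1176 − 0.0433) × 180/360)
= 0.7177 · e^0.037150 = 0.7177 × 1.037849
F = 0.7449 USD per AUD

0.7449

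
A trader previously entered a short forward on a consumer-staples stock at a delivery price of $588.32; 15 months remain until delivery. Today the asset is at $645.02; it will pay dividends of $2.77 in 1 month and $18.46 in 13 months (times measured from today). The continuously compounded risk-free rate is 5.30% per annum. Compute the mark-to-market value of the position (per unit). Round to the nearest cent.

PV(remaining dividends) I = 2.77·e^(−0.0530·1/12) + 18.46·e^(−0.0530·13/12) = 20.1877
Current forward F = (S − I)·e^(rT) = (645.02 − 20.1877)·e^(0.0530·15/12) = 624.8323 × 1.068494 = 667.6296
Value (long) = (F − K)·e^(−rT) = (667.6296 − 588.32) × 0.935897 = 74.2256
Short position value = −(long value) = -$74.23

-$74.23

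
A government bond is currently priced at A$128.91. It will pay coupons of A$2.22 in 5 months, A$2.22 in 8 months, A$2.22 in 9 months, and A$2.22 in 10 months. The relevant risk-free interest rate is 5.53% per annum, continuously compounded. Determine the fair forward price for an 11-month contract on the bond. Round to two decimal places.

A$126.61

PV(coupons) I = 2.22·e^(−0.0553·5/12) + 2.22·e^(−0.0553·8/12) + 2.22·e^(−0.0553·9/12) + 2.22·e^(−0.0553·10/12)
I = 2.1694 + 2.1396 + 2.1298 + 2.1200 = 8.5588
F = (S − I)·e^(rT) = (128.91 − 8.5588) · e^(0.0553·11/12)
= 120.3512 · e^0.050692 = 120.3512 × 1.051999 = A$126.61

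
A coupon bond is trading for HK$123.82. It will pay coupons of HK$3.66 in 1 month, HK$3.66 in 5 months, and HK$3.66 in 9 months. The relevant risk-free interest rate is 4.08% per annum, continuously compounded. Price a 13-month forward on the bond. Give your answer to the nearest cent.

PV(coupons) I = 3.66·e^(−0.0408·1/12) + 3.66·e^(−0.0408·5/12) + 3.66·e^(−0.0408·9/12)
I = 3.6476 + 3.5983 + 3.5497 = 10.7956
F = (S − I)·e^(rT) = (123.82 − 10.7956) · e^(0.0408·13/12)
= 113.0244 · e^0.044200 = 113.0244 × 1.045191 = HK$118.13

HK$118.13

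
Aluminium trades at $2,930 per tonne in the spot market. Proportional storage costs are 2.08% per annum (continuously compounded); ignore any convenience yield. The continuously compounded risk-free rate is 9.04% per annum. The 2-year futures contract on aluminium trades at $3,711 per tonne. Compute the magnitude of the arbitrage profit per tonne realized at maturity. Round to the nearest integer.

$51 per tonne

Fair futures: F* = S·e^(carry·T), with carry = (r + u) = 0.0904 + 0.0208 = 0.1112
F* = 2930 · e^(0.1112 × 2) = 2930 · e^0.222400 = 2930 × 1.249071 = $3659.7780
Market $3711 > fair $3659.7780: forward overpriced → cash-and-carry (buy spot, short the forward).
At maturity, profit = |F_mkt − F*| = |3711 − 3659.7780| = $51 per tonne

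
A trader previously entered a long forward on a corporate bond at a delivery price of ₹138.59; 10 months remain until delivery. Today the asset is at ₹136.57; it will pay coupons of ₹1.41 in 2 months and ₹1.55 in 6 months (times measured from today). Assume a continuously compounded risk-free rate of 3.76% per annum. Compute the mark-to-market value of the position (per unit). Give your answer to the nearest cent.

-₹0.67

PV(remaining coupons) I = 1.41·e^(−0.0376·2/12) + 1.55·e^(−0.0376·6/12) = 2.9223
Current forward F = (S − I)·e^(rT) = (136.57 − 2.9223)·e^(0.0376·10/12) = 133.6477 × 1.031829 = 137.9016
Value (long) = (F − K)·e^(−rT) = (137.9016 − 138.59) × 0.969152 = -0.6672
Value = -₹0.67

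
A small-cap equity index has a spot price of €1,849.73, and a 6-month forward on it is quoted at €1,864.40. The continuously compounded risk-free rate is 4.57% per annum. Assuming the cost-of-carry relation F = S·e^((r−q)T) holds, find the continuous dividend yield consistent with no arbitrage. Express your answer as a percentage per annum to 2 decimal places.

2.99%

From F = S·e^((r−q)T): (r − q) = ln(F/S)/T
ln(1864.40/1849.73) = ln(1.007931) = 0.007900
(r − q) = 0.007900 / (6/12) = 0.015800
q = r − ln(F/S)/T = 0.0457 − 0.015800 = 0.029900
q = 2.99%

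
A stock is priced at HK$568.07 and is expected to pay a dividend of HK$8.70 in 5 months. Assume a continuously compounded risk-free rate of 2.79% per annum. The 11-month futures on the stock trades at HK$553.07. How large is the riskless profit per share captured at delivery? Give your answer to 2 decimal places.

PV(dividends) I = 8.70·e^(−0.0279·5/12) = 8.5994
Fair futures F* = (S − I)·e^(rT) = (568.07 − 8.5994)·e^0.025575 = 559.4706 × 1.025905 = 573.9637
Market HK$553.07 < fair 573.9637: forward underpriced → reverse cash-and-carry (short the stock, invest proceeds at r, pay the dividends, go long the forward).
Profit at T = |F_mkt − F*| = |553.07 − 573.9637| = HK$20.89 per share

HK$20.89 per share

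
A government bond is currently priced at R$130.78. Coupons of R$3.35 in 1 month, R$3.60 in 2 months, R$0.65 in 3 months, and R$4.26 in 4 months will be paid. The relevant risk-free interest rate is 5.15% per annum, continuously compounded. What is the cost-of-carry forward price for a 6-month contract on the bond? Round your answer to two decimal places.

R$122.15

PV(coupons) I = 3.35·e^(−0.0515·1/12) + 3.60·e^(−0.0515·2/12) + 0.65·e^(−0.0515·3/12) + 4.26·e^(−0.0515·4/12)
I = 3.3357 + 3.5692 + 0.6417 + 4.1875 = 11.7341
F = (S − I)·e^(rT) = (130.78 − 11.7341) · e^(0.0515·6/12)
= 119.0459 · e^0.025750 = 119.0459 × 1.026084 = R$122.15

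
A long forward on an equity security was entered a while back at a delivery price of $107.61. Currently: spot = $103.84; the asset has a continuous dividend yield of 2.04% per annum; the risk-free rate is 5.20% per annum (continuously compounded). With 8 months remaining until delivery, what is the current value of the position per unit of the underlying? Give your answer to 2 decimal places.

-$1.51

Current fair forward for the remaining 8 months: F = S·e^((r − q)·T), (r − q) = 0.0520 − 0.0204 = 0.0316
F = 103.84 · e^(0.0316 × 8/12) = 103.84 × 1.021290 = 106.0508
Value of long forward = (F − K)·e^(−rT) = (106.0508 − 107.61) · e^(−0.0520·8/12)
= -1.5592 × 0.965927 = -1.51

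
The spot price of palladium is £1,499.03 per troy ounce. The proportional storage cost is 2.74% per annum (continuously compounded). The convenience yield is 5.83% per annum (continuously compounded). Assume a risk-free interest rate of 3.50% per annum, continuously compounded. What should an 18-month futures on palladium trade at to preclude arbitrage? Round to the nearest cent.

Net carry = r + u − y = 0.0350 + 0.0274 − 0.0583 = 0.0041
F = S·e^((r+u−y)T) = 1499.03 · e^(0.0041 × 18/12) = 1499.03 · e^0.00615000
= 1499.03 × 1.00616895 = £1,508.28 per troy ounce

£1,508.28 per troy ounce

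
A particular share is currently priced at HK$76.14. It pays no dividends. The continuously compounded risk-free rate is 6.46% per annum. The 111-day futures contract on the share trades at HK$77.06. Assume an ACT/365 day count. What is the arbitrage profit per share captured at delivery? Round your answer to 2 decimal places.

Fair futures: F* = S·e^(carry·T), with carry = r = 0.0646
F* = 76.14 · e^(0.0646 × 111/365) = 76.14 · e^0.019645 = 76.14 × 1.019839 = HK$77.6505
Market HK$77.06 < fair HK$77.6505: forward underpriced → reverse cash-and-carry (short spot, go long the forward).
At maturity, profit = |F_mkt − F*| = |77.06 − 77.6505| = HK$0.59 per share

HK$0.59 per share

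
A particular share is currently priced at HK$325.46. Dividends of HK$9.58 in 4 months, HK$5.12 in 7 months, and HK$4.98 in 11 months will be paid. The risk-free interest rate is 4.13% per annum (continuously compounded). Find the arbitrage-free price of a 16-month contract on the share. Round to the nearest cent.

HK$323.55

PV(dividends) I = 9.58·e^(−0.0413·4/12) + 5.12·e^(−0.0413·7/12) + 4.98·e^(−0.0413·11/12)
I = 9.4490 + 4.9981 + 4.7950 = 19.2421
F = (S − I)·e^(rT) = (325.46 − 19.2421) · e^(0.0413·16/12)
= 306.2179 · e^0.055067 = 306.2179 × 1.056611 = HK$323.55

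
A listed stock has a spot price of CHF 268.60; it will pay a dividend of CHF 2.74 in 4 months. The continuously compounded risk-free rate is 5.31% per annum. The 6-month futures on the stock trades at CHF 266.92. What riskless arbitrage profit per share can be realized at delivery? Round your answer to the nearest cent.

PV(dividends) I = 2.74·e^(−0.0531·4/12) = 2.6919
Fair futures F* = (S − I)·e^(rT) = (268.60 − 2.6919)·e^0.026550 = 265.9081 × 1.026906 = 273.0626
Market CHF 266.92 < fair 273.0626: forward underpriced → reverse cash-and-carry (short the stock, invest proceeds at r, pay the dividends, go long the forward).
Profit at T = |F_mkt − F*| = |266.92 − 273.0626| = CHF 6.14 per share

CHF 6.14 per share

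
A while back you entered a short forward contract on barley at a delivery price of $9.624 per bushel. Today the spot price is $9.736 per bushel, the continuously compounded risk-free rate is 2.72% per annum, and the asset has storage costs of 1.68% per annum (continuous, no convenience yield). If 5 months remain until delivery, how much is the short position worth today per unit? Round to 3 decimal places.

Current fair forward for the remaining 5 months: F = S·e^((r + u)·T), (r + u) = 0.0272 + 0.0168 = 0.0440
F = 9.736 · e^(0.0440 × 5/12) = 9.736 × 1.018502 = 9.9161
Value of long forward = (F − K)·e^(−rT) = (9.9161 − 9.624) · e^(−0.0272·5/12)
= 0.2921 × 0.988731 = 0.289
Short position value = −(long value) = -$0.289

-$0.289 per bushel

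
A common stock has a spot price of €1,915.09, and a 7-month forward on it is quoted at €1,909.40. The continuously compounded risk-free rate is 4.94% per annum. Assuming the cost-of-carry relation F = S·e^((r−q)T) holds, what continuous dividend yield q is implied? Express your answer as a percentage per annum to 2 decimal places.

From F = S·e^((r−q)T): (r − q) = ln(F/S)/T
ln(1909.40/1915.09) = ln(0.997029) = -0.002975
(r − q) = -0.002975 / (7/12) = -0.005100
q = r − ln(F/S)/T = 0.0494 + 0.005100 = 0.054500
q = 5.45%

5.45%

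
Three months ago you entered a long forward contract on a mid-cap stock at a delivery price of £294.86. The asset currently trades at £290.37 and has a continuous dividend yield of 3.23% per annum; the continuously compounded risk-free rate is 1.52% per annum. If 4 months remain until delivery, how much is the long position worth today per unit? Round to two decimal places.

Current fair forward for the remaining 4 months: F = S·e^((r − q)·T), (r − q) = 0.0152 − 0.0323 = -0.0171
F = 290.37 · e^(-0.0171 × 4/12) = 290.37 × 0.994316 = 288.7195
Value of long forward = (F − K)·e^(−rT) = (288.7195 − 294.86) · e^(−0.0152·4/12)
= -6.1405 × 0.994946 = -6.11

-£6.11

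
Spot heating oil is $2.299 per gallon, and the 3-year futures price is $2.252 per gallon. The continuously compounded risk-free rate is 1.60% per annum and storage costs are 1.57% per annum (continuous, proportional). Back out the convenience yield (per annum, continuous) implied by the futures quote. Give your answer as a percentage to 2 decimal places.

3.86%

F = S·e^((r+u−y)T) ⇒ (r+u−y) = ln(F/S)/T
ln(2.252/2.299) = -0.020656; /T ⇒ -0.006885
y = r + u − ln(F/S)/T = 0.0160 + 0.0157 + 0.006885 = 0.038585
y = 3.86%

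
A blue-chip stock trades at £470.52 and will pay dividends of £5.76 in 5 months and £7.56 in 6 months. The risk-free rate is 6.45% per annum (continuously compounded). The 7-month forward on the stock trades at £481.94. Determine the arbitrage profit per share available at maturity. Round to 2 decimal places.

PV(dividends) I = 5.76·e^(−0.0645·5/12) + 7.56·e^(−0.0645·6/12) = 12.9273
Fair forward F* = (S − I)·e^(rT) = (470.52 − 12.9273)·e^0.037625 = 457.5927 × 1.038342 = 475.1377
Market £481.94 > fair 475.1377: forward overpriced → cash-and-carry (borrow at r, buy the stock and collect the dividends, short the forward).
Profit at T = |F_mkt − F*| = |481.94 − 475.1377| = £6.80 per share

£6.80 per share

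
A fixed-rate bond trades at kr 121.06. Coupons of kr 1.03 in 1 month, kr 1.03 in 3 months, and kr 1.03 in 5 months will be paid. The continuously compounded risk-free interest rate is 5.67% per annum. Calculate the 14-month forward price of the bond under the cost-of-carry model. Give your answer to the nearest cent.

kr 126.08

PV(coupons) I = 1.03·e^(−0.0567·1/12) + 1.03·e^(−0.0567·3/12) + 1.03·e^(−0.0567·5/12)
I = 1.0251 + 1.0155 + 1.0060 = 3.0466
F = (S − I)·e^(rT) = (121.06 − 3.0466) · e^(0.0567·14/12)
= 118.0134 · e^0.066150 = 118.0134 × 1.068387 = kr 126.08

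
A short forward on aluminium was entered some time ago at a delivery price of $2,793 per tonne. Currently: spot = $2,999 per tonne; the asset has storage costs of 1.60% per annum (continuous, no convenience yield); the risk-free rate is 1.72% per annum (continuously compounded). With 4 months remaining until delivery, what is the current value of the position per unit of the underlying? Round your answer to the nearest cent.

Current fair forward for the remaining 4 months: F = S·e^((r + u)·T), (r + u) = 0.0172 + 0.0160 = 0.0332
F = 2999 · e^(0.0332 × 4/12) = 2999 × 1.01112813 = 3032.3733
Value of long forward = (F − K)·e^(−rT) = (3032.3733 − 2793) · e^(−0.0172·4/12)
= 239.3733 × 0.99428307 = 238.00
Short position value = −(long value) = -$238.00

-$238.00 per tonne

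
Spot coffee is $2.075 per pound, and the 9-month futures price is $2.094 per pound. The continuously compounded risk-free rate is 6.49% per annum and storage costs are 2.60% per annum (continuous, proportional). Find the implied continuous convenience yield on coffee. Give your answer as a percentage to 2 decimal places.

7.87%

F = S·e^((r+u−y)T) ⇒ (r+u−y) = ln(F/S)/T
ln(2.094/2.075) = 0.009115; /T ⇒ 0.012153
y = r + u − ln(F/S)/T = 0.0649 + 0.0260 − 0.012153 = 0.078747
y = 7.87%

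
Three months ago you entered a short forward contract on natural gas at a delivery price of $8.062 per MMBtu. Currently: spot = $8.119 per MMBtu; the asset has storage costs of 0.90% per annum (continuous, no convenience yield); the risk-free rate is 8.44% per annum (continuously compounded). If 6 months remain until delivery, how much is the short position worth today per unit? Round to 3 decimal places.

-$0.427 per MMBtu

Current fair forward for the remaining 6 months: F = S·e^((r + u)·T), (r + u) = 0.0844 + 0.0090 = 0.0934
F = 8.119 · e^(0.0934 × 6/12) = 8.119 × 1.047808 = 8.5072
Value of long forward = (F − K)·e^(−rT) = (8.5072 − 8.062) · e^(−0.0844·6/12)
= 0.4452 × 0.958678 = 0.427
Short position value = −(long value) = -$0.427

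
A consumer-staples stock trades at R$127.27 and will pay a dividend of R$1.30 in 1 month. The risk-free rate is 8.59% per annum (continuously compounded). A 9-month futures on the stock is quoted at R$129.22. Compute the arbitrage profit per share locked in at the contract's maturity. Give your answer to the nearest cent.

PV(dividends) I = 1.30·e^(−0.0859·1/12) = 1.2907
Fair futures F* = (S − I)·e^(rT) = (127.27 − 1.2907)·e^0.064425 = 125.9793 × 1.066546 = 134.3627
Market R$129.22 < fair 134.3627: forward underpriced → reverse cash-and-carry (short the stock, invest proceeds at r, pay the dividends, go long the forward).
Profit at T = |F_mkt − F*| = |129.22 − 134.3627| = R$5.14 per share

R$5.14 per share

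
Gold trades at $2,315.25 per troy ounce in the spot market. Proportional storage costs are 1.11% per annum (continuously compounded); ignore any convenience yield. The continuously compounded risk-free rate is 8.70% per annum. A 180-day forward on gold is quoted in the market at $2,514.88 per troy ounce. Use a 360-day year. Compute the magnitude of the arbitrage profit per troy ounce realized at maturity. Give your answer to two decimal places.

Fair forward: F* = S·e^(carry·T), with carry = (r + u) = 0.0870 + 0.0111 = 0.0981
F* = 2315.25 · e^(0.0981 × 180/360) = 2315.25 · e^0.04905000 = 2315.25 × 1.05027286 = $2431.6442
Market $2514.88 > fair $2431.6442: forward overpriced → cash-and-carry (buy spot, short the forward).
At maturity, profit = |F_mkt − F*| = |2514.88 − 2431.6442| = $83.24 per troy ounce

$83.24 per troy ounce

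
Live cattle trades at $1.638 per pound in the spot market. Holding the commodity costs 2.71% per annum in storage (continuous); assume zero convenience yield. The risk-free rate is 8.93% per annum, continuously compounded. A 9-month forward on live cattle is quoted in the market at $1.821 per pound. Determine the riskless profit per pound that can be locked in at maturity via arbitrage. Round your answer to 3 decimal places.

$0.034 per pound

Fair forward: F* = S·e^(carry·T), with carry = (r + u) = 0.0893 + 0.0271 = 0.1164
F* = 1.638 · e^(0.1164 × 9/12) = 1.638 · e^0.087300 = 1.638 × 1.091224 = $1.7874
Market $1.821 > fair $1.7874: forward overpriced → cash-and-carry (buy spot, short the forward).
At maturity, profit = |F_mkt − F*| = |1.821 − 1.7874| = $0.034 per pound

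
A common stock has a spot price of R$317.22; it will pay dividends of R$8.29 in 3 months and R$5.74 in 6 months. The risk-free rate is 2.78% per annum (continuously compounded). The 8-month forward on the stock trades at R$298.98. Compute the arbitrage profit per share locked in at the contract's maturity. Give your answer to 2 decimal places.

R$10.02 per share

PV(dividends) I = 8.29·e^(−0.0278·3/12) + 5.74·e^(−0.0278·6/12) = 13.8934
Fair forward F* = (S − I)·e^(rT) = (317.22 − 13.8934)·e^0.018533 = 303.3266 × 1.018706 = 309.0006
Market R$298.98 < fair 309.0006: forward underpriced → reverse cash-and-carry (short the stock, invest proceeds at r, pay the dividends, go long the forward).
Profit at T = |F_mkt − F*| = |298.98 − 309.0006| = R$10.02 per share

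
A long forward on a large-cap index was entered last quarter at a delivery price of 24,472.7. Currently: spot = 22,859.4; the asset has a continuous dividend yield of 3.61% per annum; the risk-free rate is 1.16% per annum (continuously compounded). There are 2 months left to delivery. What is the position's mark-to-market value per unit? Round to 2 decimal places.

Current fair forward for the remaining 2 months: F = S·e^((r − q)·T), (r − q) = 0.0116 − 0.0361 = -0.0245
F = 22859.4 · e^(-0.0245 × 2/12) = 22859.4 × 0.99592499 = 22766.2477
Value of long forward = (F − K)·e^(−rT) = (22766.2477 − 24472.7) · e^(−0.0116·2/12)
= -1706.4523 × 0.99806853 = -1703.16

-1703.16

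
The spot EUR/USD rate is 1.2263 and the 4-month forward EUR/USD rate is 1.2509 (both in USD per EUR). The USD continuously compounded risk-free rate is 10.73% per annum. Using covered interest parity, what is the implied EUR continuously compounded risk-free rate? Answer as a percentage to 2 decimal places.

4.77%

F = S·e^((r_USD − r_EUR)T) ⇒ r_EUR = r_USD − ln(F/S)/T
ln(1.2509/1.2263) = 0.019862; /(4/12) = 0.059586
r_EUR = 0.1073 − 0.059586 = 0.047714
r_EUR = 4.77%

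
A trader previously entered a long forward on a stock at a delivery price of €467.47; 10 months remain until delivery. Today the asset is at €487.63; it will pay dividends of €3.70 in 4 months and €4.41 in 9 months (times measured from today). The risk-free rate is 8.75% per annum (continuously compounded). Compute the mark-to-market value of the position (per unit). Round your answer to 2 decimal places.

PV(remaining dividends) I = 3.70·e^(−0.0875·4/12) + 4.41·e^(−0.0875·9/12) = 7.7235
Current forward F = (S − I)·e^(rT) = (487.63 − 7.7235)·e^(0.0875·10/12) = 479.9065 × 1.075641 = 516.2071
Value (long) = (F − K)·e^(−rT) = (516.2071 − 467.47) × 0.929678 = 45.3098
Value = €45.31

€45.31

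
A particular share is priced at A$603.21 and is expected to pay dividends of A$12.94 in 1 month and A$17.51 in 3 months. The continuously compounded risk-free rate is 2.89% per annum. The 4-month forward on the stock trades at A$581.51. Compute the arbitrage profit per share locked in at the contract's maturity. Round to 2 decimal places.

PV(dividends) I = 12.94·e^(−0.0289·1/12) + 17.51·e^(−0.0289·3/12) = 30.2928
Fair forward F* = (S − I)·e^(rT) = (603.21 − 30.2928)·e^0.009633 = 572.9172 × 1.009680 = 578.4630
Market A$581.51 > fair 578.4630: forward overpriced → cash-and-carry (borrow at r, buy the stock and collect the dividends, short the forward).
Profit at T = |F_mkt − F*| = |581.51 − 578.4630| = A$3.05 per share

A$3.05 per share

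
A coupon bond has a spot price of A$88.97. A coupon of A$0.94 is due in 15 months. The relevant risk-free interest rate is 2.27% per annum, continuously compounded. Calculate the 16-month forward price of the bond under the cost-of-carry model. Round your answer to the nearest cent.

A$90.76

PV(coupons) I = 0.94·e^(−0.0227·15/12)
I = 0.9137
F = (S − I)·e^(rT) = (88.97 − 0.9137) · e^(0.0227·16/12)
= 88.0563 · e^0.030267 = 88.0563 × 1.030730 = A$90.76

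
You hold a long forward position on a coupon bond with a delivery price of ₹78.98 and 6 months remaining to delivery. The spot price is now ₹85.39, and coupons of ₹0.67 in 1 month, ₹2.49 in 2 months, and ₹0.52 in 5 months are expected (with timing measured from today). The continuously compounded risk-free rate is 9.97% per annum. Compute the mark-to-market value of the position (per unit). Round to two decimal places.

₹6.64

PV(remaining coupons) I = 0.67·e^(−0.0997·1/12) + 2.49·e^(−0.0997·2/12) + 0.52·e^(−0.0997·5/12) = 3.6123
Current forward F = (S − I)·e^(rT) = (85.39 − 3.6123)·e^(0.0997·6/12) = 81.7777 × 1.051113 = 85.9576
Value (long) = (F − K)·e^(−rT) = (85.9576 − 78.98) × 0.951372 = 6.6383
Value = ₹6.64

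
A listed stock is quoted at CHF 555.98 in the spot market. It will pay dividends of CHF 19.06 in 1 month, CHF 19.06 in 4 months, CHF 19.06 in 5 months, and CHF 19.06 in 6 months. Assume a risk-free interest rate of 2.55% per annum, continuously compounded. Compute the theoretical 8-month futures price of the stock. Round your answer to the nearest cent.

PV(dividends) I = 19.06·e^(−0.0255·1/12) + 19.06·e^(−0.0255·4/12) + 19.06·e^(−0.0255·5/12) + 19.06·e^(−0.0255·6/12)
I = 19.0195 + 18.8987 + 18.8586 + 18.8185 = 75.5953
F = (S − I)·e^(rT) = (555.98 − 75.5953) · e^(0.0255·8/12)
= 480.3847 · e^0.017000 = 480.3847 × 1.017145 = CHF 488.62

CHF 488.62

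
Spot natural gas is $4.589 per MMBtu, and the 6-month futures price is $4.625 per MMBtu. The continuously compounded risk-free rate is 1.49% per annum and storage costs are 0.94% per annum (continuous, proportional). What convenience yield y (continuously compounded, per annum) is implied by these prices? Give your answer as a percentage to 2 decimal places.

F = S·e^((r+u−y)T) ⇒ (r+u−y) = ln(F/S)/T
ln(4.625/4.589) = 0.007814; /T ⇒ 0.015628
y = r + u − ln(F/S)/T = 0.0149 + 0.0094 − 0.015628 = 0.008672
y = 0.87%

0.87%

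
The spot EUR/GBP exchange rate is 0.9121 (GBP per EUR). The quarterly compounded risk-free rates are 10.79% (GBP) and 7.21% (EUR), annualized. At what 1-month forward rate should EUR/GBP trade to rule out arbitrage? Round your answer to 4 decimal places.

0.9148

By covered interest parity, F = S · (1+r_GBP/4)^(4T) / (1+r_EUR/4)^(4T)
= 0.9121 × 1.008912 / 1.005973 = 0.9121 × 1.002922
F = 0.9148 GBP per EUR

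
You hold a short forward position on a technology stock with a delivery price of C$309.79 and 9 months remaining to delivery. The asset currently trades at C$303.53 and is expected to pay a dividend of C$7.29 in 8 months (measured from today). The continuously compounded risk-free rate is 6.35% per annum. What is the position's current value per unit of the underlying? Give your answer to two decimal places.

-C$1.16

PV(remaining dividends) I = 7.29·e^(−0.0635·8/12) = 6.9878
Current forward F = (S − I)·e^(rT) = (303.53 − 6.9878)·e^(0.0635·9/12) = 296.5422 × 1.048777 = 311.0066
Value (long) = (F − K)·e^(−rT) = (311.0066 − 309.79) × 0.953491 = 1.1600
Short position value = −(long value) = -C$1.16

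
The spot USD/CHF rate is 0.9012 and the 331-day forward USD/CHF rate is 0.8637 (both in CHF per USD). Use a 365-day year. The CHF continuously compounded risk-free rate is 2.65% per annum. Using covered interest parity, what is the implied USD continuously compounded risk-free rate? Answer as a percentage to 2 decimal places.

7.34%

F = S·e^((r_CHF − r_USD)T) ⇒ r_USD = r_CHF − ln(F/S)/T
ln(0.8637/0.9012) = -0.042502; /(331/365) = -0.046868
r_USD = 0.0265 + 0.046868 = 0.073368
r_USD = 7.34%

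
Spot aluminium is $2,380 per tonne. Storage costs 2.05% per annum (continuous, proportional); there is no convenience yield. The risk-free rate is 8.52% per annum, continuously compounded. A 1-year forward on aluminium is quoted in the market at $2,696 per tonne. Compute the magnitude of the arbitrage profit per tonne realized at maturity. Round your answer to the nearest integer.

$51 per tonne

Fair forward: F* = S·e^(carry·T), with carry = (r + u) = 0.0852 + 0.0205 = 0.1057
F* = 2380 · e^(0.1057 × 1) = 2380 · e^0.105700 = 2380 × 1.111488 = $2645.3414
Market $2696 > fair $2645.3414: forward overpriced → cash-and-carry (buy spot, short the forward).
At maturity, profit = |F_mkt − F*| = |2696 − 2645.3414| = $51 per tonne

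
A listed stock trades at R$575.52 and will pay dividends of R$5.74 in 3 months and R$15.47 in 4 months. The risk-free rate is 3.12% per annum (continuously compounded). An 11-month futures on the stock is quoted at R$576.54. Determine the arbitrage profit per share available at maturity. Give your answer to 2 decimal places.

PV(dividends) I = 5.74·e^(−0.0312·3/12) + 15.47·e^(−0.0312·4/12) = 21.0053
Fair futures F* = (S − I)·e^(rT) = (575.52 − 21.0053)·e^0.028600 = 554.5147 × 1.029013 = 570.6028
Market R$576.54 > fair 570.6028: forward overpriced → cash-and-carry (borrow at r, buy the stock and collect the dividends, short the forward).
Profit at T = |F_mkt − F*| = |576.54 − 570.6028| = R$5.94 per share

R$5.94 per share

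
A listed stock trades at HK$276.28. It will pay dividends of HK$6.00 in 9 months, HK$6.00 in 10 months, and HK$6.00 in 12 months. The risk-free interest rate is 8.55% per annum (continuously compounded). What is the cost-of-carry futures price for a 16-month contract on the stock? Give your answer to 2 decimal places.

PV(dividends) I = 6.00·e^(−0.0855·9/12) + 6.00·e^(−0.0855·10/12) + 6.00·e^(−0.0855·12/12)
I = 5.6273 + 5.5874 + 5.5083 = 16.7230
F = (S − I)·e^(rT) = (276.28 − 16.7230) · e^(0.0855·16/12)
= 259.5570 · e^0.114000 = 259.5570 × 1.120752 = HK$290.90

HK$290.90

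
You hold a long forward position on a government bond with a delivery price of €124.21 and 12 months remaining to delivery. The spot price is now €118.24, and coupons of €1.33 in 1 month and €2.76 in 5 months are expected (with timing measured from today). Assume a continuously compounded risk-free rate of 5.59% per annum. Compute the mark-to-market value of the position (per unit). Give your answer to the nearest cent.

PV(remaining coupons) I = 1.33·e^(−0.0559·1/12) + 2.76·e^(−0.0559·5/12) = 4.0203
Current forward F = (S − I)·e^(rT) = (118.24 − 4.0203)·e^(0.0559·12/12) = 114.2197 × 1.057492 = 120.7864
Value (long) = (F − K)·e^(−rT) = (120.7864 − 124.21) × 0.945634 = -3.2375
Value = -€3.24

-€3.24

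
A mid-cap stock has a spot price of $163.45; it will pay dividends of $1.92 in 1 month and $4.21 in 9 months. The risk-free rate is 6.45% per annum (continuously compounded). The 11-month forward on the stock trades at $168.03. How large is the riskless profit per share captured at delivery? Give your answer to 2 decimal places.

$0.91 per share

PV(dividends) I = 1.92·e^(−0.0645·1/12) + 4.21·e^(−0.0645·9/12) = 5.9209
Fair forward F* = (S − I)·e^(rT) = (163.45 − 5.9209)·e^0.059125 = 157.5291 × 1.060908 = 167.1239
Market $168.03 > fair 167.1239: forward overpriced → cash-and-carry (borrow at r, buy the stock and collect the dividends, short the forward).
Profit at T = |F_mkt − F*| = |168.03 − 167.1239| = $0.91 per share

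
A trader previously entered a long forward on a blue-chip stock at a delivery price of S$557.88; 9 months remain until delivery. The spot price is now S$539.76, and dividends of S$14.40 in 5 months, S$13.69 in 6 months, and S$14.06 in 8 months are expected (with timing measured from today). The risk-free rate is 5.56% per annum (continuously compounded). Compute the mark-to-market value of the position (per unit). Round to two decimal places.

-S$36.27

PV(remaining dividends) I = 14.40·e^(−0.0556·5/12) + 13.69·e^(−0.0556·6/12) + 14.06·e^(−0.0556·8/12) = 40.9333
Current forward F = (S − I)·e^(rT) = (539.76 − 40.9333)·e^(0.0556·9/12) = 498.8267 × 1.042582 = 520.0677
Value (long) = (F − K)·e^(−rT) = (520.0677 − 557.88) × 0.959157 = -36.2679
Value = -S$36.27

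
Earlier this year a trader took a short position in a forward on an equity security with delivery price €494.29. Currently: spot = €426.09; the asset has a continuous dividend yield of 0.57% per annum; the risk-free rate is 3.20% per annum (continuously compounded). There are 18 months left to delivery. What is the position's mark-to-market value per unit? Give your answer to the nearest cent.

Current fair forward for the remaining 18 months: F = S·e^((r − q)·T), (r − q) = 0.0320 − 0.0057 = 0.0263
F = 426.09 · e^(0.0263 × 18/12) = 426.09 × 1.040238 = 443.2350
Value of long forward = (F − K)·e^(−rT) = (443.2350 − 494.29) · e^(−0.0320·18/12)
= -51.0550 × 0.953134 = -48.66
Short position value = −(long value) = €48.66

€48.66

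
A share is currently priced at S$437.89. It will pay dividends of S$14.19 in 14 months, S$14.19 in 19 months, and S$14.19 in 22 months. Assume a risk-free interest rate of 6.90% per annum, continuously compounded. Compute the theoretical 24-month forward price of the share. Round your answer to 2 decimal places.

PV(dividends) I = 14.19·e^(−0.0690·14/12) + 14.19·e^(−0.0690·19/12) + 14.19·e^(−0.0690·22/12)
I = 13.0925 + 12.7214 + 12.5039 = 38.3178
F = (S − I)·e^(rT) = (437.89 − 38.3178) · e^(0.0690·24/12)
= 399.5722 · e^0.138000 = 399.5722 × 1.147976 = S$458.70

S$458.70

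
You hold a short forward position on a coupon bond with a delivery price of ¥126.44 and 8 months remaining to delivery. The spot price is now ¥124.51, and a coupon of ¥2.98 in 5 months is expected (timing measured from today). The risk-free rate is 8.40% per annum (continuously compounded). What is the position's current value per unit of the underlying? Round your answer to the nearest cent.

PV(remaining coupons) I = 2.98·e^(−0.0840·5/12) = 2.8775
Current forward F = (S − I)·e^(rT) = (124.51 − 2.8775)·e^(0.0840·8/12) = 121.6325 × 1.057598 = 128.6383
Value (long) = (F − K)·e^(−rT) = (128.6383 − 126.44) × 0.945539 = 2.0786
Short position value = −(long value) = -¥2.08

-¥2.08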